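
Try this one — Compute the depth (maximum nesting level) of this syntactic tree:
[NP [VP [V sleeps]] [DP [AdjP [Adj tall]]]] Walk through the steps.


Count bracket nesting levels:
'[' at pos 0: depth = 1
'[' at pos 4: depth = 2
'[' at pos 8: depth = 3
'[' at pos 20: depth = 2
'[' at pos 24: depth = 3
'[' at pos 30: depth = 4
Maximum depth reached: 4

4


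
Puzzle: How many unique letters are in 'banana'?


Unique letters in 'banana': {a, b, n} = 3 distinct letters.

3


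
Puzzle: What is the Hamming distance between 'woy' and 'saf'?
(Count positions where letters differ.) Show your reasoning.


Alignment:
Position 1: 'w' vs 's' = DIFFER
Position 2: 'o' vs 'a' = DIFFER
Position 3: 'y' vs 'f' = DIFFER
Total differences: 3

3


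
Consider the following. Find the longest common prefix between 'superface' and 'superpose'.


Compare from the start: 5 characters match: 'super'. Mismatch at position 6: 'f' vs 'p'.

super


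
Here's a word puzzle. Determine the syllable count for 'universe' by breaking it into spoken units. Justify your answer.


Break 'universe' into syllables: u-ni-verse -> u | ni | verse = 3 syllables

3 syllables


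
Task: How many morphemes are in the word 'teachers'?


Decomposition: teach (root) + -er (suffix) + -s (plural) = 3 morpheme(s)

3 morphemes


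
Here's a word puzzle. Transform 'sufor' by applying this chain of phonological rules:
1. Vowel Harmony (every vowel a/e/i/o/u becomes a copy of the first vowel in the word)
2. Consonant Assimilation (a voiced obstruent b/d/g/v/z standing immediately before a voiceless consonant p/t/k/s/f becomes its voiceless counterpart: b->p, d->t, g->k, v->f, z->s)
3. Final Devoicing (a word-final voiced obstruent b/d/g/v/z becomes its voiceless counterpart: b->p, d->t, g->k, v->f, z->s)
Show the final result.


Starting form: 'sufor'
Rule 1: Vowel Harmony: all vowels become 'u' (matching first vowel). 'sufor' -> 'sufur'
Rule 2: Consonant Assimilation: no voiced obstruent (b/d/g/v/z) stands immediately before a voiceless consonant (p/t/k/s/f). No change.
Rule 3: Final Devoicing: final consonant 'r' is not one of the voiced obstruents b/d/g/v/z. No change.
Final form: 'sufur'

sufur


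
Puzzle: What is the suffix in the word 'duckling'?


The word 'duckling' = 'duck' (root) + '-ling' (suffix). The suffix is '-ling'.

ling


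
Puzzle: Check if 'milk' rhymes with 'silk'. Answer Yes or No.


Rime (stressed vowel + following sounds) of 'milk': -ilk = /ɪlk/
Rime of 'silk': -ilk = /ɪlk/
/ɪlk/ and /ɪlk/ are the same ending sound, so the words rhyme.

Yes


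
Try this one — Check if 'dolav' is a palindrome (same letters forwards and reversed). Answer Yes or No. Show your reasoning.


Forward: 'dolav'
Reversed: 'valod'
They differ.

No


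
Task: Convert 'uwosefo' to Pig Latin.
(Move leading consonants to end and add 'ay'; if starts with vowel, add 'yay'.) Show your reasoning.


'uwosefo' starts with a vowel, so add 'yay': 'uwosefoyay'.

uwosefoyay


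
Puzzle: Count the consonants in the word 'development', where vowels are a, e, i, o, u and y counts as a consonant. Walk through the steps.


Consonants in 'development': d, v, l, p, m, n, t = 7 consonants.

7


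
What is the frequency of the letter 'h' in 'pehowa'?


Letter 'h' in 'pehowa': found at position(s) 3 = 1 occurrence(s).

1


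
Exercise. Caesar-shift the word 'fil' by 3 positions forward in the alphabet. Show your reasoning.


Shift each letter by 3: f -> i, i -> l, l -> o. Result: 'ilo'.

ilo


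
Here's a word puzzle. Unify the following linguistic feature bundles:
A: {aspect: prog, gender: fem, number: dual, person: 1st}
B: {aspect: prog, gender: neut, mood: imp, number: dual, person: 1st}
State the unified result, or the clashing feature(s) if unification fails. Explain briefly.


Compare features:
aspect: A=prog vs B=prog -> unified: prog
gender: A=fem vs B=neut -> CLASH
mood: A=_ vs B=imp -> unified: imp
number: A=dual vs B=dual -> unified: dual
person: A=1st vs B=1st -> unified: 1st
Clash detected on feature 'gender' (fem vs neut); unification fails.

CLASH on 'gender' (fem vs neut)


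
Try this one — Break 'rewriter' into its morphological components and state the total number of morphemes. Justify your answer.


Step 1: Identify prefix: 're' (meaning: again)
Step 2: Identify root: 'write'
Step 3: Identify suffix(es): 'er'
Decomposition: re- (prefix: again) + write (root) + -er (suffix: one who)
Total morphemes: 3

3 morphemes (re- (prefix: again) + write (root) + -er (suffix: one who))


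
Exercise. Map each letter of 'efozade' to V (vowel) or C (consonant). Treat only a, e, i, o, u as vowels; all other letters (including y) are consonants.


Letter mapping: e = V, f = C, o = V, z = C, a = V, d = C, e = V.

VCVCVCV


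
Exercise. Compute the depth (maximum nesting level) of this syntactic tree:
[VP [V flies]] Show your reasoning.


Count bracket nesting levels:
'[' at pos 0: depth = 1
'[' at pos 4: depth = 2
Maximum depth reached: 2

2


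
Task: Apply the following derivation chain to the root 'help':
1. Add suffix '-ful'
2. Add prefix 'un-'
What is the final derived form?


Step 1: Add suffix '-ful' to 'help' = 'helpful'
Step 2: Add prefix 'un-' to 'helpful' = 'unhelpful'

unhelpful


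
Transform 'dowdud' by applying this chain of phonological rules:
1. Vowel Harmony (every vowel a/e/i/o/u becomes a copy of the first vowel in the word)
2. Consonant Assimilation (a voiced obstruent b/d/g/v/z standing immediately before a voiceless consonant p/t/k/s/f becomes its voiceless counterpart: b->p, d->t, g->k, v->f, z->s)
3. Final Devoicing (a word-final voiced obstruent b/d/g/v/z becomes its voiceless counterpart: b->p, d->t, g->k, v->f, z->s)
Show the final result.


Starting form: 'dowdud'
Rule 1: Vowel Harmony: all vowels become 'o' (matching first vowel). 'dowdud' -> 'dowdod'
Rule 2: Consonant Assimilation: no voiced obstruent (b/d/g/v/z) stands immediately before a voiceless consonant (p/t/k/s/f). No change.
Rule 3: Final Devoicing: word-final voiced obstruent 'd' becomes voiceless 't'. 'dowdod' -> 'dowdot'
Final form: 'dowdot'

dowdot


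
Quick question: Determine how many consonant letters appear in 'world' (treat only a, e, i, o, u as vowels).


Consonants in 'world': w, r, l, d = 4 consonants.

4


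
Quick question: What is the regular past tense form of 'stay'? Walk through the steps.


Apply rule: Add -ed. 'stay' becomes 'stayed'.

stayed


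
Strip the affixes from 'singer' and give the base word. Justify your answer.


Remove suffix '-er' from 'singer' to get root 'sing'.

sing


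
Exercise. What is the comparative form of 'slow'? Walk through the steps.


Apply comparative formation (add -er): 'slow' -> 'slower'.

slower


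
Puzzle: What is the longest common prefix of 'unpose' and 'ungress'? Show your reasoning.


Compare from the start: 2 characters match: 'un'. Mismatch at position 3: 'p' vs 'g'.

un


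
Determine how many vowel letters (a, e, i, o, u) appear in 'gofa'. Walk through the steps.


Vowels in 'gofa': o, a = 2 vowels.

2


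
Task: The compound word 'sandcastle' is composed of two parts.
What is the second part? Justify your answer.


Split 'sandcastle' into 'sand' + 'castle'. The second part is 'castle'.

castle


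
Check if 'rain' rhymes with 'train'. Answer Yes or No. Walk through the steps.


Rime (stressed vowel + following sounds) of 'rain': -ain = /eɪn/
Rime of 'train': -ain = /eɪn/
/eɪn/ and /eɪn/ are the same ending sound, so the words rhyme.

Yes


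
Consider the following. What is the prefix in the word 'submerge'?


The word 'submerge' = 'sub' (prefix) + 'merge' (root). The prefix is 'sub'.

sub


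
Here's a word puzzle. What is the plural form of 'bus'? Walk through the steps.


Apply rule: Add -es (sibilant/fricative ending). 'bus' becomes 'buses'.

buses


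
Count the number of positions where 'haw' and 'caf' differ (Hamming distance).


Alignment:
Position 1: 'h' vs 'c' = DIFFER
Position 2: 'a' vs 'a' = match
Position 3: 'w' vs 'f' = DIFFER
Total differences: 2

2


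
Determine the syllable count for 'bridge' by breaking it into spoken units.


Break 'bridge' into syllables: bridge -> bridge = 1 syllable

1 syllable


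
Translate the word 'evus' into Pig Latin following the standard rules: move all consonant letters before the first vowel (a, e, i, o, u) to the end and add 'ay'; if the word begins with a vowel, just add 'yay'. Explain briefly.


'evus' starts with a vowel, so add 'yay': 'evusyay'.

evusyay


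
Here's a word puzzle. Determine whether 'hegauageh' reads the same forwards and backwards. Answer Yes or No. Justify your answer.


Forward: 'hegauageh'
Reversed: 'hegauageh'
They are identical.

Yes


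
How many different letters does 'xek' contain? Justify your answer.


Unique letters in 'xek': {e, k, x} = 3 distinct letters.

3


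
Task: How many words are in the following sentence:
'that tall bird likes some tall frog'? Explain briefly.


Split into words: that | tall | bird | likes | some | tall | frog = 7 words.

7


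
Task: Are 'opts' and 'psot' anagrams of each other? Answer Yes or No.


Sorted letters of 'opts': 'opst'
Sorted letters of 'psot': 'opst'
They match.

Yes


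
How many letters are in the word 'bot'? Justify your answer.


Spell out 'bot' and number each letter: b(1), o(2), t(3). Total: 3 letters.

3


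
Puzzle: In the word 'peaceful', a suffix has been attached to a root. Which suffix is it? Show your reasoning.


The word 'peaceful' = 'peace' (root) + '-ful' (suffix). The suffix is '-ful'.

ful


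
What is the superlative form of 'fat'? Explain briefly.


Apply superlative formation (double final consonant, add -est): 'fat' -> 'fattest'.

fattest


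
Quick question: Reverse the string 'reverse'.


Reverse 'reverse' character by character: 'esrever'.

esrever


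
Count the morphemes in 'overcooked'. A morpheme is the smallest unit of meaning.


Decomposition: over- (prefix) + cook (root) + -ed (suffix) = 3 morpheme(s)

3 morphemes


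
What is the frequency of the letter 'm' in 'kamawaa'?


Letter 'm' in 'kamawaa': found at position(s) 3 = 1 occurrence(s).

1


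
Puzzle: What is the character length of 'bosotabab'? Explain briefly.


Spell out 'bosotabab' and number each letter: b(1), o(2), s(3), o(4), t(5), a(6), b(7), a(8), b(9). Total: 9 letters.

9


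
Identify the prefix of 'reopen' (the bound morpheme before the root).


The word 'reopen' = 're' (prefix) + 'open' (root). The prefix is 're'.

re


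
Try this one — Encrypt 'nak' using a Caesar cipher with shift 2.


Shift each letter by 2: n -> p, a -> c, k -> m. Result: 'pcm'.

pcm


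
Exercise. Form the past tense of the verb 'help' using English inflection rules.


Apply rule: Add -ed. 'help' becomes 'helped'.

helped


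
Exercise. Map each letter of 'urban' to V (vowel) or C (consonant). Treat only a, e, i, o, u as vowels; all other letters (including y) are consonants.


Letter mapping: u = V, r = C, b = C, a = V, n = C.

VCCVC


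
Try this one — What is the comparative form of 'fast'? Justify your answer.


Apply comparative formation (add -er): 'fast' -> 'faster'.

faster


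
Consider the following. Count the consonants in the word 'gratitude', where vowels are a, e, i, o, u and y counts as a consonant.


Consonants in 'gratitude': g, r, t, t, d = 5 consonants.

5


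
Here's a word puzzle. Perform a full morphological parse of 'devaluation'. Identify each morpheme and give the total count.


Step 1: Identify prefix: 'de' (meaning: reverse/remove)
Step 2: Identify root: 'value'
Step 3: Identify suffix(es): 'ation'
Decomposition: de- (prefix: reverse/remove) + value (root) + -ation (suffix: act of)
Total morphemes: 3

3 morphemes (de- (prefix: reverse/remove) + value (root) + -ation (suffix: act of))


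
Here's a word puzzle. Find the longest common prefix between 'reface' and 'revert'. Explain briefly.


Compare from the start: 2 characters match: 're'. Mismatch at position 3: 'f' vs 'v'.

re


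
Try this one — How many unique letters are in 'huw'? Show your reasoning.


Unique letters in 'huw': {h, u, w} = 3 distinct letters.

3


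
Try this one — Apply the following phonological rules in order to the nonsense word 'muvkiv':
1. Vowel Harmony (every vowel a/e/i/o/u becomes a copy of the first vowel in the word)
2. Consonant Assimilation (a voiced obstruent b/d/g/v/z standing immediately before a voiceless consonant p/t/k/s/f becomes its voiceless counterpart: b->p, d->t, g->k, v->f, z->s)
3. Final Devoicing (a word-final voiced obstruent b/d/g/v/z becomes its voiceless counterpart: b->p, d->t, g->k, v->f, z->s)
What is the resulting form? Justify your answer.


Starting form: 'muvkiv'
Rule 1: Vowel Harmony: all vowels become 'u' (matching first vowel). 'muvkiv' -> 'muvkuv'
Rule 2: Consonant Assimilation: voiced obstruent before voiceless consonant becomes voiceless ('vk' -> 'fk'). 'muvkuv' -> 'mufkuv'
Rule 3: Final Devoicing: word-final voiced obstruent 'v' becomes voiceless 'f'. 'mufkuv' -> 'mufkuf'
Final form: 'mufkuf'

mufkuf


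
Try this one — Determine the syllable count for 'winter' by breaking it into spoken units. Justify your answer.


Break 'winter' into syllables: win-ter -> win | ter = 2 syllables

2 syllables


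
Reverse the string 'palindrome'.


Reverse 'palindrome' character by character: 'emordnilap'.

emordnilap


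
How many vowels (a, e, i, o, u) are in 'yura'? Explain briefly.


Vowels in 'yura': u, a = 2 vowels.

2


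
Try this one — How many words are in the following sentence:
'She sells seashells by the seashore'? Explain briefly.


Split into words: She | sells | seashells | by | the | seashore = 6 words.

6


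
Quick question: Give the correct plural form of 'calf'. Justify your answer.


Apply rule: Change -f to -ves. 'calf' becomes 'calves'.

calves


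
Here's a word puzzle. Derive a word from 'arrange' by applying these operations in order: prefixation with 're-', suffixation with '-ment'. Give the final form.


Step 1: Add prefix 're-' to 'arrange' = 'rearrange'
Step 2: Add suffix '-ment' to 'rearrange' = 'rearrangement'

rearrangement


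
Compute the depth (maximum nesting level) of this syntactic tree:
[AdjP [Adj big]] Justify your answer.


Count bracket nesting levels:
'[' at pos 0: depth = 1
'[' at pos 6: depth = 2
Maximum depth reached: 2

2


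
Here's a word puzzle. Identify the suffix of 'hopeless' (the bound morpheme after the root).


The word 'hopeless' = 'hope' (root) + '-less' (suffix). The suffix is '-less'.

less


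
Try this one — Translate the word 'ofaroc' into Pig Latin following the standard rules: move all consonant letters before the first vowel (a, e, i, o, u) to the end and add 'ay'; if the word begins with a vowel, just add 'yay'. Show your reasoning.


'ofaroc' starts with a vowel, so add 'yay': 'ofarocyay'.

ofarocyay


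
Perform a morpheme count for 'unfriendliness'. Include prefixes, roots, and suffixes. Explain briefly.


Decomposition: un- (prefix) + friend (root) + -ly (suffix) + -ness (suffix) = 4 morpheme(s)

4 morphemes


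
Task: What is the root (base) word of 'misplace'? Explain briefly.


Remove prefix 'mis' from 'misplace' to get root 'place'.

place


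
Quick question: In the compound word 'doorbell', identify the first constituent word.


Split 'doorbell' into 'door' + 'bell'. The first part is 'door'.

door


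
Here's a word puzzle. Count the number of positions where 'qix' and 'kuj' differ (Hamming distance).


Alignment:
Position 1: 'q' vs 'k' = DIFFER
Position 2: 'i' vs 'u' = DIFFER
Position 3: 'x' vs 'j' = DIFFER
Total differences: 3

3


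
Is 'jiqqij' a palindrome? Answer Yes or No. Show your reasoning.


Forward: 'jiqqij'
Reversed: 'jiqqij'
They are identical.

Yes


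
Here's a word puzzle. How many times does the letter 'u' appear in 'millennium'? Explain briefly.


Letter 'u' in 'millennium': found at position(s) 9 = 1 occurrence(s).

1


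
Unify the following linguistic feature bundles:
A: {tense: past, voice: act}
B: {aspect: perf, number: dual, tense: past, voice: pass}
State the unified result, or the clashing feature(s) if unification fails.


Compare features:
aspect: A=_ vs B=perf -> unified: perf
number: A=_ vs B=dual -> unified: dual
tense: A=past vs B=past -> unified: past
voice: A=act vs B=pass -> CLASH
Clash detected on feature 'voice' (act vs pass); unification fails.

CLASH on 'voice' (act vs pass)


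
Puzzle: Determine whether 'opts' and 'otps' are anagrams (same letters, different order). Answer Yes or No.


Sorted letters of 'opts': 'opst'
Sorted letters of 'otps': 'opst'
They match.

Yes


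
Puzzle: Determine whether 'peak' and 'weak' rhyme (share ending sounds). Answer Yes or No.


Rime (stressed vowel + following sounds) of 'peak': -eak = /iːk/
Rime of 'weak': -eak = /iːk/
/iːk/ and /iːk/ are the same ending sound, so the words rhyme.

Yes


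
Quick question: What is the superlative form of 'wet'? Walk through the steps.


Apply superlative formation (double final consonant, add -est): 'wet' -> 'wettest'.

wettest


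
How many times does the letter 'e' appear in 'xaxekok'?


Letter 'e' in 'xaxekok': found at position(s) 4 = 1 occurrence(s).

1


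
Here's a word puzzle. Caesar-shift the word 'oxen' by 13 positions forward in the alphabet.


Shift each letter by 13: o -> b, x -> k, e -> r, n -> a. Result: 'bkra'.

bkra


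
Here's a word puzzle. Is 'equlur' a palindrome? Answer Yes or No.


Forward: 'equlur'
Reversed: 'ruluqe'
They differ.

No


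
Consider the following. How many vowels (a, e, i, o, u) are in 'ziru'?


Vowels in 'ziru': i, u = 2 vowels.

2


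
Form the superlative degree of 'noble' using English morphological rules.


Apply superlative formation (ends in e: add -st): 'noble' -> 'noblest'.

noblest


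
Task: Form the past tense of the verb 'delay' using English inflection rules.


Apply rule: Add -ed. 'delay' becomes 'delayed'.

delayed


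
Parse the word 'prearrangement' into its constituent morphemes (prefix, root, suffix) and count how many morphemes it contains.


Step 1: Identify prefix: 'pre' (meaning: before)
Step 2: Identify root: 'arrange'
Step 3: Identify suffix(es): 'ment'
Decomposition: pre- (prefix: before) + arrange (root) + -ment (suffix: action/result)
Total morphemes: 3

3 morphemes (pre- (prefix: before) + arrange (root) + -ment (suffix: action/result))


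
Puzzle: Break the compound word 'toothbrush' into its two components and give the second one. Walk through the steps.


Split 'toothbrush' into 'tooth' + 'brush'. The second part is 'brush'.

brush


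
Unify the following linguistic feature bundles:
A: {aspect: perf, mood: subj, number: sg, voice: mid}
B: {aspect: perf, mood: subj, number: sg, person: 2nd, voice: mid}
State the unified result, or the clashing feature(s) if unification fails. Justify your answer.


Compare features:
aspect: A=perf vs B=perf -> unified: perf
mood: A=subj vs B=subj -> unified: subj
number: A=sg vs B=sg -> unified: sg
person: A=_ vs B=2nd -> unified: 2nd
voice: A=mid vs B=mid -> unified: mid
No clashes found.

Unified: {aspect: perf, mood: subj, number: sg, person: 2nd, voice: mid}


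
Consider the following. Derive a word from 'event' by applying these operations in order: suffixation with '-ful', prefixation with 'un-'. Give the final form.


Step 1: Add suffix '-ful' to 'event' = 'eventful'
Step 2: Add prefix 'un-' to 'eventful' = 'uneventful'

uneventful


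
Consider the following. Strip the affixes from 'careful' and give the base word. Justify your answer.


Remove suffix '-ful' from 'careful' to get root 'care'.

care


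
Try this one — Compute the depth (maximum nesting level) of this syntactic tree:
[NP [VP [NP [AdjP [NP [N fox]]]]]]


Count bracket nesting levels:
'[' at pos 0: depth = 1
'[' at pos 4: depth = 2
'[' at pos 8: depth = 3
'[' at pos 12: depth = 4
'[' at pos 18: depth = 5
'[' at pos 22: depth = 6
Maximum depth reached: 6

6


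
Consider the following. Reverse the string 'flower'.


Reverse 'flower' character by character: 'rewolf'.

rewolf


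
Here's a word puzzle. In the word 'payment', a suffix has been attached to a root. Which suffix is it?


The word 'payment' = 'pay' (root) + '-ment' (suffix). The suffix is '-ment'.

ment


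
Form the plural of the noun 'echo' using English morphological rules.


Apply rule: Add -es (consonant + o). 'echo' becomes 'echoes'.

echoes


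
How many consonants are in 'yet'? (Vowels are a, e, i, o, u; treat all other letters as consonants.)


Consonants in 'yet': y, t = 2 consonants.

2


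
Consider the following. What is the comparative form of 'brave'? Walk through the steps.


Apply comparative formation (ends in e: add -r): 'brave' -> 'braver'.

braver


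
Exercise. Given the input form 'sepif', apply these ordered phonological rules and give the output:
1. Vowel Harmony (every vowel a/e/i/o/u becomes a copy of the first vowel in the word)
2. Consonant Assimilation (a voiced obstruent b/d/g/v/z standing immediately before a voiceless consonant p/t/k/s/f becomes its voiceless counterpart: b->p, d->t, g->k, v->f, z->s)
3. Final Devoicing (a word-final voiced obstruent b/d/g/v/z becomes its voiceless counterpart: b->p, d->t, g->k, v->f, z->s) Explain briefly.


Starting form: 'sepif'
Rule 1: Vowel Harmony: all vowels become 'e' (matching first vowel). 'sepif' -> 'sepef'
Rule 2: Consonant Assimilation: no voiced obstruent (b/d/g/v/z) stands immediately before a voiceless consonant (p/t/k/s/f). No change.
Rule 3: Final Devoicing: final consonant 'f' is not one of the voiced obstruents b/d/g/v/z. No change.
Final form: 'sepef'

sepef


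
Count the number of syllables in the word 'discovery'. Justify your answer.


Break 'discovery' into syllables: dis-cov-er-y -> dis | cov | er | y = 4 syllables

4 syllables


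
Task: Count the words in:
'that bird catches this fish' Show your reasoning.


Split into words: that | bird | catches | this | fish = 5 words.

5


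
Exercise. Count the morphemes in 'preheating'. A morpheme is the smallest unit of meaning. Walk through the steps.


Decomposition: pre- (prefix) + heat (root) + -ing (suffix) = 3 morpheme(s)

3 morphemes


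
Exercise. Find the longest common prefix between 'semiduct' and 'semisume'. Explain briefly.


Compare from the start: 4 characters match: 'semi'. Mismatch at position 5: 'd' vs 's'.

semi


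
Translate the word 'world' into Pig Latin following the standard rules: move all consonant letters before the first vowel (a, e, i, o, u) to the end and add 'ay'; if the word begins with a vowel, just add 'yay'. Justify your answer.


'world': move consonant cluster 'w' to end and add 'ay': 'orldway'.

orldway


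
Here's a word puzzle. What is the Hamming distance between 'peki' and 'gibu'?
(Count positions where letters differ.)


Alignment:
Position 1: 'p' vs 'g' = DIFFER
Position 2: 'e' vs 'i' = DIFFER
Position 3: 'k' vs 'b' = DIFFER
Position 4: 'i' vs 'u' = DIFFER
Total differences: 4

4


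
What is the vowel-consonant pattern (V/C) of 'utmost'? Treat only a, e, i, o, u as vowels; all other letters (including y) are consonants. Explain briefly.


Letter mapping: u = V, t = C, m = C, o = V, s = C, t = C.

VCCVCC


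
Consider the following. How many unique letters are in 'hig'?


Unique letters in 'hig': {g, h, i} = 3 distinct letters.

3


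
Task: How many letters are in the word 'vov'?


Spell out 'vov' and number each letter: v(1), o(2), v(3). Total: 3 letters.

3


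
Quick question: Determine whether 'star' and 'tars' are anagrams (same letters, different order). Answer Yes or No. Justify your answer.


Sorted letters of 'star': 'arst'
Sorted letters of 'tars': 'arst'
They match.

Yes


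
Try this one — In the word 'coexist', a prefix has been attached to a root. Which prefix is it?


The word 'coexist' = 'co' (prefix) + 'exist' (root). The prefix is 'co'.

co


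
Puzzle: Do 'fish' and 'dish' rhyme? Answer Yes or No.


Rime (stressed vowel + following sounds) of 'fish': -ish = /ɪʃ/
Rime of 'dish': -ish = /ɪʃ/
/ɪʃ/ and /ɪʃ/ are the same ending sound, so the words rhyme.

Yes


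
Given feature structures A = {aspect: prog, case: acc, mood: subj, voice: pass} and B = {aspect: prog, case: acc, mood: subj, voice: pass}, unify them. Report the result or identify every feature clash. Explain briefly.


Compare features:
aspect: A=prog vs B=prog -> unified: prog
case: A=acc vs B=acc -> unified: acc
mood: A=subj vs B=subj -> unified: subj
voice: A=pass vs B=pass -> unified: pass
No clashes found.

Unified: {aspect: prog, case: acc, mood: subj, voice: pass}


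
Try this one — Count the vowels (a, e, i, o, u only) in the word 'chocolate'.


Vowels in 'chocolate': o, o, a, e = 4 vowels.

4


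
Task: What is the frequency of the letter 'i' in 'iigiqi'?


Letter 'i' in 'iigiqi': found at position(s) 1, 2, 4, 6 = 4 occurrence(s).

4


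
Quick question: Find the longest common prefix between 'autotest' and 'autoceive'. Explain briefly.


Compare from the start: 4 characters match: 'auto'. Mismatch at position 5: 't' vs 'c'.

auto


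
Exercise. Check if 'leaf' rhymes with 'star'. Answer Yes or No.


Rime (stressed vowel + following sounds) of 'leaf': -eaf = /iːf/
Rime of 'star': -ar = /ɑːr/
/iːf/ and /ɑːr/ are different ending sounds, so the words do not rhyme.

No


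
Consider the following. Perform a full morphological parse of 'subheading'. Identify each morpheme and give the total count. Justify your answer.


Step 1: Identify prefix: 'sub' (meaning: below)
Step 2: Identify root: 'head'
Step 3: Identify suffix(es): 'ing'
Decomposition: sub- (prefix: below) + head (root) + -ing (suffix: ongoing/result)
Total morphemes: 3

3 morphemes (sub- (prefix: below) + head (root) + -ing (suffix: ongoing/result))


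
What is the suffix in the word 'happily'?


The word 'happily' = 'happy' (root) + '-ly' (suffix). The suffix is '-ly'.

ly


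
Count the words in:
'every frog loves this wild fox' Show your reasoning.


Split into words: every | frog | loves | this | wild | fox = 6 words.

6


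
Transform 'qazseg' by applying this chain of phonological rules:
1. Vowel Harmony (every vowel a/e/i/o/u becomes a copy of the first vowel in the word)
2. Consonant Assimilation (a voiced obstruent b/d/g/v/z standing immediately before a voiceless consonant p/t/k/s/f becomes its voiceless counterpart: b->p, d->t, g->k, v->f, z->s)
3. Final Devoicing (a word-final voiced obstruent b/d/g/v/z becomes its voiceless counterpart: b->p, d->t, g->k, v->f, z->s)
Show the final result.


Starting form: 'qazseg'
Rule 1: Vowel Harmony: all vowels become 'a' (matching first vowel). 'qazseg' -> 'qazsag'
Rule 2: Consonant Assimilation: voiced obstruent before voiceless consonant becomes voiceless ('zs' -> 'ss'). 'qazsag' -> 'qassag'
Rule 3: Final Devoicing: word-final voiced obstruent 'g' becomes voiceless 'k'. 'qassag' -> 'qassak'
Final form: 'qassak'

qassak


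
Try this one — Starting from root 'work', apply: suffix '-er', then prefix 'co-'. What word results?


Step 1: Add suffix '-er' to 'work' = 'worker'
Step 2: Add prefix 'co-' to 'worker' = 'coworker'

coworker


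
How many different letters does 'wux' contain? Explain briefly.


Unique letters in 'wux': {u, w, x} = 3 distinct letters.

3


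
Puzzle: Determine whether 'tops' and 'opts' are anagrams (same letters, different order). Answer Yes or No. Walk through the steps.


Sorted letters of 'tops': 'opst'
Sorted letters of 'opts': 'opst'
They match.

Yes


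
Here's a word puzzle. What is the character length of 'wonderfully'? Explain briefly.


Spell out 'wonderfully' and number each letter: w(1), o(2), n(3), d(4), e(5), r(6), f(7), u(8), l(9), l(10), y(11). Total: 11 letters.

11


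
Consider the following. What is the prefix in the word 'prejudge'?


The word 'prejudge' = 'pre' (prefix) + 'judge' (root). The prefix is 'pre'.

pre


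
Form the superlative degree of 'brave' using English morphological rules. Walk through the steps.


Apply superlative formation (ends in e: add -st): 'brave' -> 'bravest'.

bravest


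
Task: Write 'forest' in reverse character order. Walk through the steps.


Reverse 'forest' character by character: 'tserof'.

tserof


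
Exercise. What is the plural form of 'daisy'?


Apply rule: Change -y to -ies (consonant + y). 'daisy' becomes 'daisies'.

daisies


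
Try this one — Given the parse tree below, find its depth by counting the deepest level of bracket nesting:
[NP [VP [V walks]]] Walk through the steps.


Count bracket nesting levels:
'[' at pos 0: depth = 1
'[' at pos 4: depth = 2
'[' at pos 8: depth = 3
Maximum depth reached: 3

3


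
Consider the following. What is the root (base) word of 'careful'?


Remove suffix '-ful' from 'careful' to get root 'care'.

care


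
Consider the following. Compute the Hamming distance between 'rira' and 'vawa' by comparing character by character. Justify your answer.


Alignment:
Position 1: 'r' vs 'v' = DIFFER
Position 2: 'i' vs 'a' = DIFFER
Position 3: 'r' vs 'w' = DIFFER
Position 4: 'a' vs 'a' = match
Total differences: 3

3


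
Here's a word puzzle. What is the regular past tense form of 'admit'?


Apply rule: Double final consonant and add -ed. 'admit' becomes 'admitted'.

admitted


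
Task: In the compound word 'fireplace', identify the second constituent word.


Split 'fireplace' into 'fire' + 'place'. The second part is 'place'.

place


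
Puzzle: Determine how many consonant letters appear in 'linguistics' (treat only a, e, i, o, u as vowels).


Consonants in 'linguistics': l, n, g, s, t, c, s = 7 consonants.

7


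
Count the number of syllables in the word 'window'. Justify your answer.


Break 'window' into syllables: win-dow -> win | dow = 2 syllables

2 syllables


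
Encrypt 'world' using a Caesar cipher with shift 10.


Shift each letter by 10: w -> g, o -> y, r -> b, l -> v, d -> n. Result: 'gybvn'.

gybvn


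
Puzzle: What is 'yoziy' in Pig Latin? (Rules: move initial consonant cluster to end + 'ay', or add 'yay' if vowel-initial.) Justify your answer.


'yoziy': move consonant cluster 'y' to end and add 'ay': 'oziyyay'.

oziyyay


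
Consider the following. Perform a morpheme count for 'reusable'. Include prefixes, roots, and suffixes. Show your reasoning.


Decomposition: re- (prefix) + use (root) + -able (suffix) = 3 morpheme(s)

3 morphemes


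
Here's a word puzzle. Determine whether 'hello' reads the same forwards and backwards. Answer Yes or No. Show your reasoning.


Forward: 'hello'
Reversed: 'olleh'
They differ.

No


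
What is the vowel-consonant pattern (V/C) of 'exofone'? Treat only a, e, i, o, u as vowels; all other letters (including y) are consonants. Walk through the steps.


Letter mapping: e = V, x = C, o = V, f = C, o = V, n = C, e = V.

VCVCVCV


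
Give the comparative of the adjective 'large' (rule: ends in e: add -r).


Apply comparative formation (ends in e: add -r): 'large' -> 'larger'.

larger


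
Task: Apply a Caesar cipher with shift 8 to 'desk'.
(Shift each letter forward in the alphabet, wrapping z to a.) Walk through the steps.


Shift each letter by 8: d -> l, e -> m, s -> a, k -> s. Result: 'lmas'.

lmas


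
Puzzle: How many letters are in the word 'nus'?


Spell out 'nus' and number each letter: n(1), u(2), s(3). Total: 3 letters.

3


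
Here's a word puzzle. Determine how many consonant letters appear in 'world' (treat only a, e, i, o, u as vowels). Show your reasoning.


Consonants in 'world': w, r, l, d = 4 consonants.

4


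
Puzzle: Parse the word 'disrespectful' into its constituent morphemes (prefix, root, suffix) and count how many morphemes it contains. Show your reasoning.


Step 1: Identify prefix: 'dis' (meaning: not/apart)
Step 2: Identify root: 'respect'
Step 3: Identify suffix(es): 'ful'
Decomposition: dis- (prefix: not/apart) + respect (root) + -ful (suffix: full of)
Total morphemes: 3

3 morphemes (dis- (prefix: not/apart) + respect (root) + -ful (suffix: full of))


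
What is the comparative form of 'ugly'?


Apply comparative formation (consonant + y: change y to i, add -er): 'ugly' -> 'uglier'.

uglier


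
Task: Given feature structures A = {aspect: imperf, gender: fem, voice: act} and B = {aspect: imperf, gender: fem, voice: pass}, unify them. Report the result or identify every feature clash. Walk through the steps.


Compare features:
aspect: A=imperf vs B=imperf -> unified: imperf
gender: A=fem vs B=fem -> unified: fem
voice: A=act vs B=pass -> CLASH
Clash detected on feature 'voice' (act vs pass); unification fails.

CLASH on 'voice' (act vs pass)


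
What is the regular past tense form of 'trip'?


Apply rule: Double final consonant and add -ed. 'trip' becomes 'tripped'.

tripped


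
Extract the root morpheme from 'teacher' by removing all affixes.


Remove suffix '-er' from 'teacher' to get root 'teach'.

teach


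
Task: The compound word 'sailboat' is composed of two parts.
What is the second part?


Split 'sailboat' into 'sail' + 'boat'. The second part is 'boat'.

boat


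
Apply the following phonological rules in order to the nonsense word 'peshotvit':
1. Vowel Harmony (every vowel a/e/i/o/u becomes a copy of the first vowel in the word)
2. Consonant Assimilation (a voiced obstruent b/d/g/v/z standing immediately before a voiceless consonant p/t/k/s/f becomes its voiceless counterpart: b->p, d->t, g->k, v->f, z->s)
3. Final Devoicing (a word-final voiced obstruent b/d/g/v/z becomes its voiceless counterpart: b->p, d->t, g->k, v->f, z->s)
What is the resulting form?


Starting form: 'peshotvit'
Rule 1: Vowel Harmony: all vowels become 'e' (matching first vowel). 'peshotvit' -> 'peshetvet'
Rule 2: Consonant Assimilation: no voiced obstruent (b/d/g/v/z) stands immediately before a voiceless consonant (p/t/k/s/f). No change.
Rule 3: Final Devoicing: final consonant 't' is not one of the voiced obstruents b/d/g/v/z. No change.
Final form: 'peshetvet'

peshetvet


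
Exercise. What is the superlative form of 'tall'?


Apply superlative formation (add -est): 'tall' -> 'tallest'.

tallest


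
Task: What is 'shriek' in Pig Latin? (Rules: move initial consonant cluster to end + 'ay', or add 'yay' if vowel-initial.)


'shriek': move consonant cluster 'shr' to end and add 'ay': 'iekshray'.

iekshray


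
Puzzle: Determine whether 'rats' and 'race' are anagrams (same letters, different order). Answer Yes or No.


Sorted letters of 'rats': 'arst'
Sorted letters of 'race': 'acer'
They do not match.

No


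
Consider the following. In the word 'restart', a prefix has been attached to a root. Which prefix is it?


The word 'restart' = 're' (prefix) + 'start' (root). The prefix is 're'.

re


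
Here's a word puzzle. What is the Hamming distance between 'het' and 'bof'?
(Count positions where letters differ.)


Alignment:
Position 1: 'h' vs 'b' = DIFFER
Position 2: 'e' vs 'o' = DIFFER
Position 3: 't' vs 'f' = DIFFER
Total differences: 3

3


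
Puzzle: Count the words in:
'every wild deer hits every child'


Split into words: every | wild | deer | hits | every | child = 6 words.

6


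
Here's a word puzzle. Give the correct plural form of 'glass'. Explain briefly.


Apply rule: Add -es (sibilant/fricative ending). 'glass' becomes 'glasses'.

glasses


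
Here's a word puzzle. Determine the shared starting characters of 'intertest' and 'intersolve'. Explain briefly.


Compare from the start: 5 characters match: 'inter'. Mismatch at position 6: 't' vs 's'.

inter


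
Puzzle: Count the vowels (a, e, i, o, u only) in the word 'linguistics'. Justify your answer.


Vowels in 'linguistics': i, u, i, i = 4 vowels.

4


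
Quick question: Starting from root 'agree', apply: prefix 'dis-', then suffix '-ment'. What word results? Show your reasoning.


Step 1: Add prefix 'dis-' to 'agree' = 'disagree'
Step 2: Add suffix '-ment' to 'disagree' = 'disagreement'

disagreement


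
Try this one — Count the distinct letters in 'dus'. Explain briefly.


Unique letters in 'dus': {d, s, u} = 3 distinct letters.

3


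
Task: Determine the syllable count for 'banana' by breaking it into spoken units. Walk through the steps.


Break 'banana' into syllables: ba-na-na -> ba | na | na = 3 syllables

3 syllables


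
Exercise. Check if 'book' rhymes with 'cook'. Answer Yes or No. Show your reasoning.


Rime (stressed vowel + following sounds) of 'book': -ook = /ʊk/
Rime of 'cook': -ook = /ʊk/
/ʊk/ and /ʊk/ are the same ending sound, so the words rhyme.

Yes


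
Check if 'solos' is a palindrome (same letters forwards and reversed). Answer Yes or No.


Forward: 'solos'
Reversed: 'solos'
They are identical.

Yes


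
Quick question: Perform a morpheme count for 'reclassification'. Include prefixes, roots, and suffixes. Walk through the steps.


Decomposition: re- (prefix) + class (root) + -ify (suffix) + -ation (suffix) = 4 morpheme(s)

4 morphemes


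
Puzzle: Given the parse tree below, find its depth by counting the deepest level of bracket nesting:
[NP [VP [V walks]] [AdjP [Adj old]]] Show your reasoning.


Count bracket nesting levels:
'[' at pos 0: depth = 1
'[' at pos 4: depth = 2
'[' at pos 8: depth = 3
'[' at pos 19: depth = 2
'[' at pos 25: depth = 3
Maximum depth reached: 3

3


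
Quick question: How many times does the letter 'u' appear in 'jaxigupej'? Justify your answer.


Letter 'u' in 'jaxigupej': found at position(s) 6 = 1 occurrence(s).

1


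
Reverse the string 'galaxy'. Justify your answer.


Reverse 'galaxy' character by character: 'yxalag'.

yxalag


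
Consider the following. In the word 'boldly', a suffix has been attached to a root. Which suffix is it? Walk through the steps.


The word 'boldly' = 'bold' (root) + '-ly' (suffix). The suffix is '-ly'.

ly


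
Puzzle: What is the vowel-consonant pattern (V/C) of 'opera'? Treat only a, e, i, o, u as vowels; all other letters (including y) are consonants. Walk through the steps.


Letter mapping: o = V, p = C, e = V, r = C, a = V.

VCVCV


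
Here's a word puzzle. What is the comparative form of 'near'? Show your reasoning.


Apply comparative formation (add -er): 'near' -> 'nearer'.

nearer


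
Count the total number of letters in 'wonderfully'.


Spell out 'wonderfully' and number each letter: w(1), o(2), n(3), d(4), e(5), r(6), f(7), u(8), l(9), l(10), y(11). Total: 11 letters.

11


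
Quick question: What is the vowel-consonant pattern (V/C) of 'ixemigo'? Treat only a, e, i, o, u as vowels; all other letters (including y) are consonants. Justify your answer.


Letter mapping: i = V, x = C, e = V, m = C, i = V, g = C, o = V.

VCVCVCV


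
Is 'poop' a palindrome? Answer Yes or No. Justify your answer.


Forward: 'poop'
Reversed: 'poop'
They are identical.

Yes


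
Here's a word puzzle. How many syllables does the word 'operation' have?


Break 'operation' into syllables: op-er-a-tion -> op | er | a | tion = 4 syllables

4 syllables


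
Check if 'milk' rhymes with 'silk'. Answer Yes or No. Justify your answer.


Rime (stressed vowel + following sounds) of 'milk': -ilk = /ɪlk/
Rime of 'silk': -ilk = /ɪlk/
/ɪlk/ and /ɪlk/ are the same ending sound, so the words rhyme.

Yes
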